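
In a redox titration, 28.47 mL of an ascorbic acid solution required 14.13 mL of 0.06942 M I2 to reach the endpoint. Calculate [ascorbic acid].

0.0345 M

n(I2) = 0.06942 x 0.01413 = 0.0009809 mol.
From the balanced equation, 1 mol I2 reacts with 1 mol ascorbic acid, so n(ascorbic acid) = 0.0009809 x 1/1 = 0.0009809 mol.
[ascorbic acid] = 0.0009809 / 0.02847 L = 0.0345 M.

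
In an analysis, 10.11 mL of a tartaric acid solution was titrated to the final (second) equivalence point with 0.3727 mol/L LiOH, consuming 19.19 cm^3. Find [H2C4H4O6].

n(LiOH) = 0.3727 x 0.01919 = 0.007152 mol.
At the final (second) equivalence point, 2 mol OH^- react per mol H2C4H4O6, so n(H2C4H4O6) = 0.007152 / 2 = 0.003576 mol.
[H2C4H4O6] = 0.003576 / 0.01011 L = 0.354 M.

0.354 M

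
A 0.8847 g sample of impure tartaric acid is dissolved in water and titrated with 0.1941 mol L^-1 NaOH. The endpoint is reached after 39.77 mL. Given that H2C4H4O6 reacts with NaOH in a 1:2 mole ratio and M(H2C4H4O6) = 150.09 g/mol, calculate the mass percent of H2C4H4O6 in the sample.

65.5%

n(NaOH) = 0.1941 x 0.03977 = 0.007719 mol.
n(H2C4H4O6) = 0.007719 / 2 = 0.003860 mol.
mass of H2C4H4O6 = 0.003860 x 150.09 = 0.5793 g.
% purity = 0.5793 / 0.8847 x 100 = 65.5%.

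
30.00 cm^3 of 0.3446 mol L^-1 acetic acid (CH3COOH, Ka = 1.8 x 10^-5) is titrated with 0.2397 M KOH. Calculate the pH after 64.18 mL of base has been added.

12.73

n(acid) = 0.3446 x 0.03000 = 0.01034 mol; n(KOH) added = 0.2397 x 0.06418 = 0.01538 mol.
Base is in excess by 0.01538 - 0.01034 = 0.005046 mol in a total volume of 0.09418 L.
[OH^-] = 0.005046/0.09418 = 0.05358 M, so pOH = 1.27 and pH = 14.00 - 1.27 = 12.73.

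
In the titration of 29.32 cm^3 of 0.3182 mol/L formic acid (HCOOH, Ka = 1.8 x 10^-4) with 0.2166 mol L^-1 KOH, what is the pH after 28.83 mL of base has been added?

4.05

Initial n(HCOOH) = 0.3182 x 0.02932 = 0.009330 mol.
n(KOH) added = 0.2166 x 0.02883 = 0.006245 mol, converting that many moles of HCOOH to HCOO-.
Remaining n(HCOOH) = 0.003085 mol; n(HCOO-) = 0.006245 mol.
By Henderson-Hasselbalch, pH = pKa + log([A^-]/[HA]) = 3.74 + log(0.006245/0.003085) = 3.74 + (+0.31) = 4.05.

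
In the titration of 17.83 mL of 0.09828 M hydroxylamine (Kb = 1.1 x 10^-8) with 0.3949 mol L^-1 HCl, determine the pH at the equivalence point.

3.57

n(NH2OH) = 0.09828 x 0.01783 = 0.001752 mol; V(HCl) at equivalence = 0.001752/0.3949 = 0.004437 L.
At equivalence the base is fully converted to NH3OH+; total volume = 0.02227 L, so [NH3OH+] = 0.001752/0.02227 = 0.07869 M.
Ka(NH3OH+) = Kw/Kb = 1.0e-14 / 1.1 x 10^-8 = 9.09e-7.
[H^+] = sqrt(Ka x [NH3OH+]) = sqrt(9.09e-7 x 0.07869) = 0.000267 M.
pH = -log(0.000267) = 3.57.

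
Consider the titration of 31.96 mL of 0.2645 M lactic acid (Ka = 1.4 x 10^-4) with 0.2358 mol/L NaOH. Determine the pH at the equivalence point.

n(HC3H5O3) = 0.2645 x 0.03196 = 0.008453 mol; V(NaOH) at equivalence = 0.008453/0.2358 = 0.03585 L.
At equivalence all the acid is converted to C3H5O3-; total volume = 0.03196 + 0.03585 = 0.06781 L, so [C3H5O3-] = 0.008453/0.06781 = 0.1247 M.
Kb = Kw/Ka = 1.0e-14 / 1.4 x 10^-4 = 7.14e-11.
[OH^-] = sqrt(Kb x [C3H5O3-]) = sqrt(7.14e-11 x 0.1247) = 2.98e-6 M.
pOH = 5.53, so pH = 14.00 - 5.53 = 8.47.

8.47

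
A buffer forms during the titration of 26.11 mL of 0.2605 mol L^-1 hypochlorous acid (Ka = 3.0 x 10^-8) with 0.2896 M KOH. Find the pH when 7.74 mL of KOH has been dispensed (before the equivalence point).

7.21

Initial n(HClO) = 0.2605 x 0.02611 = 0.006802 mol.
n(KOH) added = 0.2896 x 0.007740 = 0.002242 mol, converting that many moles of HClO to ClO-.
Remaining n(HClO) = 0.004560 mol; n(ClO-) = 0.002242 mol.
By Henderson-Hasselbalch, pH = pKa + log([A^-]/[HA]) = 7.52 + log(0.002242/0.004560) = 7.52 + (-0.31) = 7.21.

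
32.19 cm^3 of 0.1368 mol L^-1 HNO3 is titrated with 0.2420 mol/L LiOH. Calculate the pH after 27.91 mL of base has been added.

12.59

n(acid) = 0.1368 x 0.03219 = 0.004404 mol; n(LiOH) added = 0.2420 x 0.02791 = 0.006754 mol.
Base is in excess by 0.006754 - 0.004404 = 0.002351 mol in a total volume of 0.06010 L.
[OH^-] = 0.002351/0.06010 = 0.03911 M, so pOH = 1.41 and pH = 14.00 - 1.41 = 12.59.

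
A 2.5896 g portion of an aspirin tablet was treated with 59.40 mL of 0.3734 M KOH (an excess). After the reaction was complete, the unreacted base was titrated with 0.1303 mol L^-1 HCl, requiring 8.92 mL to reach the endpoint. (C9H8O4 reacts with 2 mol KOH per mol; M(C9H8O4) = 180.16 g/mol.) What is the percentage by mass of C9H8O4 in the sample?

Total n(KOH) added = 0.3734 x 0.05940 = 0.02218 mol.
n(HCl) used = 0.1303 x 0.008920 = 0.001162 mol, which equals the excess n(KOH).
So n(KOH) consumed by the sample = 0.02218 - 0.001162 = 0.02102 mol.
n(C9H8O4) = 0.02102 / 2 = 0.01051 mol.
mass C9H8O4 = 0.01051 x 180.16 = 1.893 g, so %C9H8O4 = 1.893/2.5896 x 100 = 73.1%.

73.1%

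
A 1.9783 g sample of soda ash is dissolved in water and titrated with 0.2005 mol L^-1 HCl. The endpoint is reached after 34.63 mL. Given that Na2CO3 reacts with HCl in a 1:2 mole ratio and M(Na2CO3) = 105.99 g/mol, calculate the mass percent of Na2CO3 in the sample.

n(HCl) = 0.2005 x 0.03463 = 0.006943 mol.
n(Na2CO3) = 0.006943 / 2 = 0.003472 mol.
mass of Na2CO3 = 0.003472 x 105.99 = 0.3680 g.
% purity = 0.3680 / 1.9783 x 100 = 18.6%.

18.6%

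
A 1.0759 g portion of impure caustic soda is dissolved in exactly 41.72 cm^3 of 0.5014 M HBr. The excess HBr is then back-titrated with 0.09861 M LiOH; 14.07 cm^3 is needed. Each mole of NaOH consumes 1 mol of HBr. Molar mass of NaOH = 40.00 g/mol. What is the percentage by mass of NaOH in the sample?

72.6%

Total n(HBr) added = 0.5014 x 0.04172 = 0.02092 mol.
n(LiOH) used = 0.09861 x 0.01407 = 0.001387 mol, which equals the excess n(HBr).
So n(HBr) consumed by the sample = 0.02092 - 0.001387 = 0.01953 mol.
n(NaOH) = 0.01953 / 1 = 0.01953 mol.
mass NaOH = 0.01953 x 40.00 = 0.7812 g, so %NaOH = 0.7812/1.0759 x 100 = 72.6%.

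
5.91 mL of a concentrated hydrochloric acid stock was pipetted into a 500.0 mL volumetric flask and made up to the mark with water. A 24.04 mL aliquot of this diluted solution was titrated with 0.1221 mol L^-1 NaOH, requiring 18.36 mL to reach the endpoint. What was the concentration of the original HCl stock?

7.89 M

n(NaOH) = 0.1221 x 0.01836 = 0.002242 mol.
n(HCl) in the aliquot = 0.002242 mol.
[diluted HCl] = 0.002242 / 0.02404 = 0.09325 M.
Dilution factor = 500.0/5.910 = 84.60, so [stock] = 0.09325 x 84.60 = 7.89 M.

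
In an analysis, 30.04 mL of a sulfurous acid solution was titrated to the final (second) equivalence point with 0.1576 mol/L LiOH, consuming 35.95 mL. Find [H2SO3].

0.0943 M

n(LiOH) = 0.1576 x 0.03595 = 0.005666 mol.
At the final (second) equivalence point, 2 mol OH^- react per mol H2SO3, so n(H2SO3) = 0.005666 / 2 = 0.002833 mol.
[H2SO3] = 0.002833 / 0.03004 L = 0.0943 M.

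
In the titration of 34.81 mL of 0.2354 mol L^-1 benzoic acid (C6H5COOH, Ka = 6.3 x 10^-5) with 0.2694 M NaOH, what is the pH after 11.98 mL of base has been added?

Initial n(C6H5COOH) = 0.2354 x 0.03481 = 0.008194 mol.
n(NaOH) added = 0.2694 x 0.01198 = 0.003227 mol, converting that many moles of C6H5COOH to C6H5COO-.
Remaining n(C6H5COOH) = 0.004967 mol; n(C6H5COO-) = 0.003227 mol.
By Henderson-Hasselbalch, pH = pKa + log([A^-]/[HA]) = 4.20 + log(0.003227/0.004967) = 4.20 + (-0.19) = 4.01.

4.01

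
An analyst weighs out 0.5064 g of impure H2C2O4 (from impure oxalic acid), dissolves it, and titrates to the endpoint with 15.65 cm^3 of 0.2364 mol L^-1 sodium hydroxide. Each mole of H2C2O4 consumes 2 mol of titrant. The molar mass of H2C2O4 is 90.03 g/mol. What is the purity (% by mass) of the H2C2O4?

n(NaOH) = 0.2364 x 0.01565 = 0.003700 mol.
n(H2C2O4) = 0.003700 / 2 = 0.001850 mol.
mass of H2C2O4 = 0.001850 x 90.03 = 0.1665 g.
% purity = 0.1665 / 0.5064 x 100 = 32.9%.

32.9%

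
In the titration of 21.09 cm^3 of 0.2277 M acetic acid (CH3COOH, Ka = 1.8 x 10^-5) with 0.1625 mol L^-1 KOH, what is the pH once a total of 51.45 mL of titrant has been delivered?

12.69

n(acid) = 0.2277 x 0.02109 = 0.004802 mol; n(KOH) added = 0.1625 x 0.05145 = 0.008361 mol.
Base is in excess by 0.008361 - 0.004802 = 0.003558 mol in a total volume of 0.07254 L.
[OH^-] = 0.003558/0.07254 = 0.04905 M, so pOH = 1.31 and pH = 14.00 - 1.31 = 12.69.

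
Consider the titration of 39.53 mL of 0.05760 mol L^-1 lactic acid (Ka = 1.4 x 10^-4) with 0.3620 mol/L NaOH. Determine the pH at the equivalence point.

n(HC3H5O3) = 0.05760 x 0.03953 = 0.002277 mol; V(NaOH) at equivalence = 0.002277/0.3620 = 0.006290 L.
At equivalence all the acid is converted to C3H5O3-; total volume = 0.03953 + 0.006290 = 0.04582 L, so [C3H5O3-] = 0.002277/0.04582 = 0.04969 M.
Kb = Kw/Ka = 1.0e-14 / 1.4 x 10^-4 = 7.14e-11.
[OH^-] = sqrt(Kb x [C3H5O3-]) = sqrt(7.14e-11 x 0.04969) = 1.88e-6 M.
pOH = 5.72, so pH = 14.00 - 5.72 = 8.28.

8.28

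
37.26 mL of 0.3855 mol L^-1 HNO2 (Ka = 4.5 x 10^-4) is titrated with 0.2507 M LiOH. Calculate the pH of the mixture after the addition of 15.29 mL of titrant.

Initial n(HNO2) = 0.3855 x 0.03726 = 0.01436 mol.
n(LiOH) added = 0.2507 x 0.01529 = 0.003833 mol, converting that many moles of HNO2 to NO2-.
Remaining n(HNO2) = 0.01053 mol; n(NO2-) = 0.003833 mol.
By Henderson-Hasselbalch, pH = pKa + log([A^-]/[HA]) = 3.35 + log(0.003833/0.01053) = 3.35 + (-0.44) = 2.91.

2.91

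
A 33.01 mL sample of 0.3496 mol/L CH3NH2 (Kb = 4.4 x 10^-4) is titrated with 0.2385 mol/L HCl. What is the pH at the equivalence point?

5.75

n(CH3NH2) = 0.3496 x 0.03301 = 0.01154 mol; V(HCl) at equivalence = 0.01154/0.2385 = 0.04839 L.
At equivalence the base is fully converted to CH3NH3+; total volume = 0.08140 L, so [CH3NH3+] = 0.01154/0.08140 = 0.1418 M.
Ka(CH3NH3+) = Kw/Kb = 1.0e-14 / 4.4 x 10^-4 = 2.27e-11.
[H^+] = sqrt(Ka x [CH3NH3+]) = sqrt(2.27e-11 x 0.1418) = 1.80e-6 M.
pH = -log(1.80e-6) = 5.75.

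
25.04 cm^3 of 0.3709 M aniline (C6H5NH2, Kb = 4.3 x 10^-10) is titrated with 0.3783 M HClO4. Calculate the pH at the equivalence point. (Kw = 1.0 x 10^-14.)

2.68

n(C6H5NH2) = 0.3709 x 0.02504 = 0.009287 mol; V(HClO4) at equivalence = 0.009287/0.3783 = 0.02455 L.
At equivalence the base is fully converted to C6H5NH3+; total volume = 0.04959 L, so [C6H5NH3+] = 0.009287/0.04959 = 0.1873 M.
Ka(C6H5NH3+) = Kw/Kb = 1.0e-14 / 4.3 x 10^-10 = 2.33e-5.
[H^+] = sqrt(Ka x [C6H5NH3+]) = sqrt(2.33e-5 x 0.1873) = 0.00209 M.
pH = -log(0.00209) = 2.68.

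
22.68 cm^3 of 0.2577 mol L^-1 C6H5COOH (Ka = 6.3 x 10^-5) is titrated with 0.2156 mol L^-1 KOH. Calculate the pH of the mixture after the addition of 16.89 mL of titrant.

Initial n(C6H5COOH) = 0.2577 x 0.02268 = 0.005845 mol.
n(KOH) added = 0.2156 x 0.01689 = 0.003641 mol, converting that many moles of C6H5COOH to C6H5COO-.
Remaining n(C6H5COOH) = 0.002203 mol; n(C6H5COO-) = 0.003641 mol.
By Henderson-Hasselbalch, pH = pKa + log([A^-]/[HA]) = 4.20 + log(0.003641/0.002203) = 4.20 + (+0.22) = 4.42.

4.42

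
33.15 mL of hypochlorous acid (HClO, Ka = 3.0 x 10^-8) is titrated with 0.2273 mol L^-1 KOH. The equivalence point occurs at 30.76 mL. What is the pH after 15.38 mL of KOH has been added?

7.52

15.38 mL is exactly half the equivalence volume (30.76/2), i.e. the half-equivalence point.
There, n(HA) = n(A^-), so pH = pKa = -log(3.0 x 10^-8) = 7.52.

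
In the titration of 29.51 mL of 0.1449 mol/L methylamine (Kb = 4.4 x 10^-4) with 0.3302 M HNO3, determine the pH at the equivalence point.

5.82

n(CH3NH2) = 0.1449 x 0.02951 = 0.004276 mol; V(HNO3) at equivalence = 0.004276/0.3302 = 0.01295 L.
At equivalence the base is fully converted to CH3NH3+; total volume = 0.04246 L, so [CH3NH3+] = 0.004276/0.04246 = 0.1007 M.
Ka(CH3NH3+) = Kw/Kb = 1.0e-14 / 4.4 x 10^-4 = 2.27e-11.
[H^+] = sqrt(Ka x [CH3NH3+]) = sqrt(2.27e-11 x 0.1007) = 1.51e-6 M.
pH = -log(1.51e-6) = 5.82.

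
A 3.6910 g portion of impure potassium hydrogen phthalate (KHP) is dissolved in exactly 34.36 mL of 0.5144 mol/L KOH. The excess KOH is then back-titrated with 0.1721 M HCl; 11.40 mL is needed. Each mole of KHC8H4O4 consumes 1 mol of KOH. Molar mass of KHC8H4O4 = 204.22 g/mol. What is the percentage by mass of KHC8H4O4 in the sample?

86.9%

Total n(KOH) added = 0.5144 x 0.03436 = 0.01767 mol.
n(HCl) used = 0.1721 x 0.01140 = 0.001962 mol, which equals the excess n(KOH).
So n(KOH) consumed by the sample = 0.01767 - 0.001962 = 0.01571 mol.
n(KHC8H4O4) = 0.01571 / 1 = 0.01571 mol.
mass KHC8H4O4 = 0.01571 x 204.22 = 3.209 g, so %KHC8H4O4 = 3.209/3.6910 x 100 = 86.9%.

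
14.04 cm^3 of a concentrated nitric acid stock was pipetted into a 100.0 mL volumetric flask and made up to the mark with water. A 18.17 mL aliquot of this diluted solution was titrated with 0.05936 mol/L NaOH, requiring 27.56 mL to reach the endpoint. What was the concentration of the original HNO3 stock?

n(NaOH) = 0.05936 x 0.02756 = 0.001636 mol.
n(HNO3) in the aliquot = 0.001636 mol.
[diluted HNO3] = 0.001636 / 0.01817 = 0.09004 M.
Dilution factor = 100.0/14.04 = 7.123, so [stock] = 0.09004 x 7.123 = 0.641 M.

0.641 M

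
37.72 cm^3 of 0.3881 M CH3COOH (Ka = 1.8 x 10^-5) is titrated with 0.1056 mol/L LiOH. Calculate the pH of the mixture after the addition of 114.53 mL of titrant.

5.42

Initial n(CH3COOH) = 0.3881 x 0.03772 = 0.01464 mol.
n(LiOH) added = 0.1056 x 0.1145 = 0.01209 mol, converting that many moles of CH3COOH to CH3COO-.
Remaining n(CH3COOH) = 0.002545 mol; n(CH3COO-) = 0.01209 mol.
By Henderson-Hasselbalch, pH = pKa + log([A^-]/[HA]) = 4.74 + log(0.01209/0.002545) = 4.74 + (+0.68) = 5.42.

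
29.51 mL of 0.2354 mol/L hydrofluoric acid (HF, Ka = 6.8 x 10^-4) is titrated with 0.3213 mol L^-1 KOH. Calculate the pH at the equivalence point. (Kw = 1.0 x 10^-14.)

8.15

n(HF) = 0.2354 x 0.02951 = 0.006947 mol; V(KOH) at equivalence = 0.006947/0.3213 = 0.02162 L.
At equivalence all the acid is converted to F-; total volume = 0.02951 + 0.02162 = 0.05113 L, so [F-] = 0.006947/0.05113 = 0.1359 M.
Kb = Kw/Ka = 1.0e-14 / 6.8 x 10^-4 = 1.47e-11.
[OH^-] = sqrt(Kb x [F-]) = sqrt(1.47e-11 x 0.1359) = 1.41e-6 M.
pOH = 5.85, so pH = 14.00 - 5.85 = 8.15.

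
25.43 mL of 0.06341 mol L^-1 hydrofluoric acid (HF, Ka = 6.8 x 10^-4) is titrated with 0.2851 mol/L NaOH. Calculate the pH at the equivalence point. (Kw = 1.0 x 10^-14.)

n(HF) = 0.06341 x 0.02543 = 0.001613 mol; V(NaOH) at equivalence = 0.001613/0.2851 = 0.005656 L.
At equivalence all the acid is converted to F-; total volume = 0.02543 + 0.005656 = 0.03109 L, so [F-] = 0.001613/0.03109 = 0.05187 M.
Kb = Kw/Ka = 1.0e-14 / 6.8 x 10^-4 = 1.47e-11.
[OH^-] = sqrt(Kb x [F-]) = sqrt(1.47e-11 x 0.05187) = 8.73e-7 M.
pOH = 6.06, so pH = 14.00 - 6.06 = 7.94.

7.94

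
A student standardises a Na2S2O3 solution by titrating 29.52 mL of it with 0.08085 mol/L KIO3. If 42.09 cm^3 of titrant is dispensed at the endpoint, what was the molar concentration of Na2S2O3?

0.692 M

n(KIO3) = 0.08085 x 0.04209 = 0.003403 mol.
From the balanced equation, 1 mol KIO3 reacts with 6 mol Na2S2O3, so n(Na2S2O3) = 0.003403 x 6/1 = 0.02042 mol.
[Na2S2O3] = 0.02042 / 0.02952 L = 0.692 M.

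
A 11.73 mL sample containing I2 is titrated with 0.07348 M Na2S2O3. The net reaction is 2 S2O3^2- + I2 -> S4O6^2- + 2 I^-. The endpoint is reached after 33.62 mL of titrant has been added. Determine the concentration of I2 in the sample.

n(Na2S2O3) = 0.07348 x 0.03362 = 0.002470 mol.
From the balanced equation, 2 mol Na2S2O3 reacts with 1 mol I2, so n(I2) = 0.002470 x 1/2 = 0.001235 mol.
[I2] = 0.001235 / 0.01173 L = 0.105 M.

0.105 M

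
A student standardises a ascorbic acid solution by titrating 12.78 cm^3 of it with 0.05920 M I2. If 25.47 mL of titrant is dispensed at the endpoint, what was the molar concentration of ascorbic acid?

0.118 M

n(I2) = 0.05920 x 0.02547 = 0.001508 mol.
From the balanced equation, 1 mol I2 reacts with 1 mol ascorbic acid, so n(ascorbic acid) = 0.001508 x 1/1 = 0.001508 mol.
[ascorbic acid] = 0.001508 / 0.01278 L = 0.118 M.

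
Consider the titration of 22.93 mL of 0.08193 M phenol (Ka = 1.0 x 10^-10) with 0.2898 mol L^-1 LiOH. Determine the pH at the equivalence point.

n(C6H5OH) = 0.08193 x 0.02293 = 0.001879 mol; V(LiOH) at equivalence = 0.001879/0.2898 = 0.006483 L.
At equivalence all the acid is converted to C6H5O-; total volume = 0.02293 + 0.006483 = 0.02941 L, so [C6H5O-] = 0.001879/0.02941 = 0.06387 M.
Kb = Kw/Ka = 1.0e-14 / 1.0 x 10^-10 = 0.000100.
[OH^-] = sqrt(Kb x [C6H5O-]) = sqrt(0.000100 x 0.06387) = 0.00253 M.
pOH = 2.60, so pH = 14.00 - 2.60 = 11.40.

11.40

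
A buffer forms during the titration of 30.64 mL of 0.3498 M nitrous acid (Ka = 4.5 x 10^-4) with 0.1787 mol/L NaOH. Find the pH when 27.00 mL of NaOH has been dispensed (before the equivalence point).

Initial n(HNO2) = 0.3498 x 0.03064 = 0.01072 mol.
n(NaOH) added = 0.1787 x 0.02700 = 0.004825 mol, converting that many moles of HNO2 to NO2-.
Remaining n(HNO2) = 0.005893 mol; n(NO2-) = 0.004825 mol.
By Henderson-Hasselbalch, pH = pKa + log([A^-]/[HA]) = 3.35 + log(0.004825/0.005893) = 3.35 + (-0.09) = 3.26.

3.26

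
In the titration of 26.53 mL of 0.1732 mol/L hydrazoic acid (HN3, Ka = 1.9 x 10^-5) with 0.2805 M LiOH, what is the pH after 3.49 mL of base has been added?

4.15

Initial n(HN3) = 0.1732 x 0.02653 = 0.004595 mol.
n(LiOH) added = 0.2805 x 0.003490 = 0.0009789 mol, converting that many moles of HN3 to N3-.
Remaining n(HN3) = 0.003616 mol; n(N3-) = 0.0009789 mol.
By Henderson-Hasselbalch, pH = pKa + log([A^-]/[HA]) = 4.72 + log(0.0009789/0.003616) = 4.72 + (-0.57) = 4.15.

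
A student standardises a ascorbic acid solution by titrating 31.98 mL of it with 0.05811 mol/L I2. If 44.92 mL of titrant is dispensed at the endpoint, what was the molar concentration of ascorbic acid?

n(I2) = 0.05811 x 0.04492 = 0.002610 mol.
From the balanced equation, 1 mol I2 reacts with 1 mol ascorbic acid, so n(ascorbic acid) = 0.002610 x 1/1 = 0.002610 mol.
[ascorbic acid] = 0.002610 / 0.03198 L = 0.0816 M.

0.0816 M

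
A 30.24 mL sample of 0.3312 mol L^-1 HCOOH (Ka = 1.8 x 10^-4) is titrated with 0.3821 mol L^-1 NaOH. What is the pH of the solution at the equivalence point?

n(HCOOH) = 0.3312 x 0.03024 = 0.01002 mol; V(NaOH) at equivalence = 0.01002/0.3821 = 0.02621 L.
At equivalence all the acid is converted to HCOO-; total volume = 0.03024 + 0.02621 = 0.05645 L, so [HCOO-] = 0.01002/0.05645 = 0.1774 M.
Kb = Kw/Ka = 1.0e-14 / 1.8 x 10^-4 = 5.56e-11.
[OH^-] = sqrt(Kb x [HCOO-]) = sqrt(5.56e-11 x 0.1774) = 3.14e-6 M.
pOH = 5.50, so pH = 14.00 - 5.50 = 8.50.

8.50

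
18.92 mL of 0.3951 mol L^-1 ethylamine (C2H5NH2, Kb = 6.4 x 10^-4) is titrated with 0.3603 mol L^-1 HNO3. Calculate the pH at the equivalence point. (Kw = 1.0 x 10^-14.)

5.77

n(C2H5NH2) = 0.3951 x 0.01892 = 0.007475 mol; V(HNO3) at equivalence = 0.007475/0.3603 = 0.02075 L.
At equivalence the base is fully converted to C2H5NH3+; total volume = 0.03967 L, so [C2H5NH3+] = 0.007475/0.03967 = 0.1884 M.
Ka(C2H5NH3+) = Kw/Kb = 1.0e-14 / 6.4 x 10^-4 = 1.56e-11.
[H^+] = sqrt(Ka x [C2H5NH3+]) = sqrt(1.56e-11 x 0.1884) = 1.72e-6 M.
pH = -log(1.72e-6) = 5.77.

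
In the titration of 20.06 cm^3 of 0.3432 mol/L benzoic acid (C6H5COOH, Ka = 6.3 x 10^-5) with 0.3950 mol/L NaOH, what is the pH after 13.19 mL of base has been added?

4.69

Initial n(C6H5COOH) = 0.3432 x 0.02006 = 0.006885 mol.
n(NaOH) added = 0.3950 x 0.01319 = 0.005210 mol, converting that many moles of C6H5COOH to C6H5COO-.
Remaining n(C6H5COOH) = 0.001675 mol; n(C6H5COO-) = 0.005210 mol.
By Henderson-Hasselbalch, pH = pKa + log([A^-]/[HA]) = 4.20 + log(0.005210/0.001675) = 4.20 + (+0.49) = 4.69.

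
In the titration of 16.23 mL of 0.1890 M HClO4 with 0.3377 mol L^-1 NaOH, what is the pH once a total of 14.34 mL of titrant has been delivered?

n(acid) = 0.1890 x 0.01623 = 0.003067 mol; n(NaOH) added = 0.3377 x 0.01434 = 0.004843 mol.
Base is in excess by 0.004843 - 0.003067 = 0.001775 mol in a total volume of 0.03057 L.
[OH^-] = 0.001775/0.03057 = 0.05807 M, so pOH = 1.24 and pH = 14.00 - 1.24 = 12.76.

12.76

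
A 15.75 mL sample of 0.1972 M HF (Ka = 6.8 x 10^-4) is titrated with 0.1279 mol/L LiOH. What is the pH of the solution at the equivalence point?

8.03

n(HF) = 0.1972 x 0.01575 = 0.003106 mol; V(LiOH) at equivalence = 0.003106/0.1279 = 0.02428 L.
At equivalence all the acid is converted to F-; total volume = 0.01575 + 0.02428 = 0.04003 L, so [F-] = 0.003106/0.04003 = 0.07758 M.
Kb = Kw/Ka = 1.0e-14 / 6.8 x 10^-4 = 1.47e-11.
[OH^-] = sqrt(Kb x [F-]) = sqrt(1.47e-11 x 0.07758) = 1.07e-6 M.
pOH = 5.97, so pH = 14.00 - 5.97 = 8.03.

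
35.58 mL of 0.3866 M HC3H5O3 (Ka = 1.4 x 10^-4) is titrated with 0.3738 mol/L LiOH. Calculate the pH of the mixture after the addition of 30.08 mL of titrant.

Initial n(HC3H5O3) = 0.3866 x 0.03558 = 0.01376 mol.
n(LiOH) added = 0.3738 x 0.03008 = 0.01124 mol, converting that many moles of HC3H5O3 to C3H5O3-.
Remaining n(HC3H5O3) = 0.002511 mol; n(C3H5O3-) = 0.01124 mol.
By Henderson-Hasselbalch, pH = pKa + log([A^-]/[HA]) = 3.85 + log(0.01124/0.002511) = 3.85 + (+0.65) = 4.50.

4.50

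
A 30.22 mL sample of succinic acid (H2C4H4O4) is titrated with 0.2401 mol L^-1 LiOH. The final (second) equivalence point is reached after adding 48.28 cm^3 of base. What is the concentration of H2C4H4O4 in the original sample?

n(LiOH) = 0.2401 x 0.04828 = 0.01159 mol.
At the final (second) equivalence point, 2 mol OH^- react per mol H2C4H4O4, so n(H2C4H4O4) = 0.01159 / 2 = 0.005796 mol.
[H2C4H4O4] = 0.005796 / 0.03022 L = 0.192 M.

0.192 M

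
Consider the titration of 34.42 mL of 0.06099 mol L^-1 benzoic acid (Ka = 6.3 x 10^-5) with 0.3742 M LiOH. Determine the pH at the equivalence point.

n(C6H5COOH) = 0.06099 x 0.03442 = 0.002099 mol; V(LiOH) at equivalence = 0.002099/0.3742 = 0.005610 L.
At equivalence all the acid is converted to C6H5COO-; total volume = 0.03442 + 0.005610 = 0.04003 L, so [C6H5COO-] = 0.002099/0.04003 = 0.05244 M.
Kb = Kw/Ka = 1.0e-14 / 6.3 x 10^-5 = 1.59e-10.
[OH^-] = sqrt(Kb x [C6H5COO-]) = sqrt(1.59e-10 x 0.05244) = 2.89e-6 M.
pOH = 5.54, so pH = 14.00 - 5.54 = 8.46.

8.46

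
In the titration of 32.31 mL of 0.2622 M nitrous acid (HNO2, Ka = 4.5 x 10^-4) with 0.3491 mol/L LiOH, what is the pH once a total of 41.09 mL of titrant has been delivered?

12.90

n(acid) = 0.2622 x 0.03231 = 0.008472 mol; n(LiOH) added = 0.3491 x 0.04109 = 0.01434 mol.
Base is in excess by 0.01434 - 0.008472 = 0.005873 mol in a total volume of 0.07340 L.
[OH^-] = 0.005873/0.07340 = 0.08001 M, so pOH = 1.10 and pH = 14.00 - 1.10 = 12.90.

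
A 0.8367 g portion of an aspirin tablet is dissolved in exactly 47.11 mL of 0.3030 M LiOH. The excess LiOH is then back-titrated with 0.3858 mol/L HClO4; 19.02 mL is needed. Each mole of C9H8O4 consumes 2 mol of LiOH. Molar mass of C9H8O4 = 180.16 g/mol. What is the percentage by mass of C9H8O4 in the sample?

74.7%

Total n(LiOH) added = 0.3030 x 0.04711 = 0.01427 mol.
n(HClO4) used = 0.3858 x 0.01902 = 0.007338 mol, which equals the excess n(LiOH).
So n(LiOH) consumed by the sample = 0.01427 - 0.007338 = 0.006936 mol.
n(C9H8O4) = 0.006936 / 2 = 0.003468 mol.
mass C9H8O4 = 0.003468 x 180.16 = 0.6248 g, so %C9H8O4 = 0.6248/0.8367 x 100 = 74.7%.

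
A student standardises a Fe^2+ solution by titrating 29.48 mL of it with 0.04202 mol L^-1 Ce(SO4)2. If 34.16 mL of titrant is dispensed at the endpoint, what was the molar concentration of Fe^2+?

n(Ce(SO4)2) = 0.04202 x 0.03416 = 0.001435 mol.
From the balanced equation, 1 mol Ce(SO4)2 reacts with 1 mol Fe^2+, so n(Fe^2+) = 0.001435 x 1/1 = 0.001435 mol.
[Fe^2+] = 0.001435 / 0.02948 L = 0.0487 M.

0.0487 M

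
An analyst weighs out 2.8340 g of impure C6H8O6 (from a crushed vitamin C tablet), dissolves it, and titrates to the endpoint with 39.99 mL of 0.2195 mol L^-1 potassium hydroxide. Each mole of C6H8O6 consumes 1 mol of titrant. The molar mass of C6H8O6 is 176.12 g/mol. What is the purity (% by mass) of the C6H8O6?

54.6%

n(KOH) = 0.2195 x 0.03999 = 0.008778 mol.
n(C6H8O6) = 0.008778 / 1 = 0.008778 mol.
mass of C6H8O6 = 0.008778 x 176.12 = 1.546 g.
% purity = 1.546 / 2.8340 x 100 = 54.6%.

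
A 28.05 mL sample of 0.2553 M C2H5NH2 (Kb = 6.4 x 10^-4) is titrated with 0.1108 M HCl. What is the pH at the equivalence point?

n(C2H5NH2) = 0.2553 x 0.02805 = 0.007161 mol; V(HCl) at equivalence = 0.007161/0.1108 = 0.06463 L.
At equivalence the base is fully converted to C2H5NH3+; total volume = 0.09268 L, so [C2H5NH3+] = 0.007161/0.09268 = 0.07727 M.
Ka(C2H5NH3+) = Kw/Kb = 1.0e-14 / 6.4 x 10^-4 = 1.56e-11.
[H^+] = sqrt(Ka x [C2H5NH3+]) = sqrt(1.56e-11 x 0.07727) = 1.10e-6 M.
pH = -log(1.10e-6) = 5.96.

5.96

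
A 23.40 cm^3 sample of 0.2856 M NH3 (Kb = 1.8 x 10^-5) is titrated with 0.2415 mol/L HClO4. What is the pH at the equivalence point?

n(NH3) = 0.2856 x 0.02340 = 0.006683 mol; V(HClO4) at equivalence = 0.006683/0.2415 = 0.02767 L.
At equivalence the base is fully converted to NH4+; total volume = 0.05107 L, so [NH4+] = 0.006683/0.05107 = 0.1309 M.
Ka(NH4+) = Kw/Kb = 1.0e-14 / 1.8 x 10^-5 = 5.56e-10.
[H^+] = sqrt(Ka x [NH4+]) = sqrt(5.56e-10 x 0.1309) = 8.53e-6 M.
pH = -log(8.53e-6) = 5.07.

5.07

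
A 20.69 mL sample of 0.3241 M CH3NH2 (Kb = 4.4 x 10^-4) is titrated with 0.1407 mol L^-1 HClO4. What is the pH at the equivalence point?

5.83

n(CH3NH2) = 0.3241 x 0.02069 = 0.006706 mol; V(HClO4) at equivalence = 0.006706/0.1407 = 0.04766 L.
At equivalence the base is fully converted to CH3NH3+; total volume = 0.06835 L, so [CH3NH3+] = 0.006706/0.06835 = 0.09811 M.
Ka(CH3NH3+) = Kw/Kb = 1.0e-14 / 4.4 x 10^-4 = 2.27e-11.
[H^+] = sqrt(Ka x [CH3NH3+]) = sqrt(2.27e-11 x 0.09811) = 1.49e-6 M.
pH = -log(1.49e-6) = 5.83.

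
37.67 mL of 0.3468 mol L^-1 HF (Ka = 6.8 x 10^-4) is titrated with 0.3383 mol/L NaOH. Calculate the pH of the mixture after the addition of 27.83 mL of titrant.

Initial n(HF) = 0.3468 x 0.03767 = 0.01306 mol.
n(NaOH) added = 0.3383 x 0.02783 = 0.009415 mol, converting that many moles of HF to F-.
Remaining n(HF) = 0.003649 mol; n(F-) = 0.009415 mol.
By Henderson-Hasselbalch, pH = pKa + log([A^-]/[HA]) = 3.17 + log(0.009415/0.003649) = 3.17 + (+0.41) = 3.58.

3.58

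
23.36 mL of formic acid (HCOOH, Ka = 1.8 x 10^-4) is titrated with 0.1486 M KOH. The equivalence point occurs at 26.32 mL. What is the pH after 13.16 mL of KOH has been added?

3.74

13.16 mL is exactly half the equivalence volume (26.32/2), i.e. the half-equivalence point.
There, n(HA) = n(A^-), so pH = pKa = -log(1.8 x 10^-4) = 3.74.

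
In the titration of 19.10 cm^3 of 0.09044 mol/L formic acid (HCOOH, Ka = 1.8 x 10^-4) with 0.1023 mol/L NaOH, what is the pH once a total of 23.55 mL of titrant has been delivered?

12.20

n(acid) = 0.09044 x 0.01910 = 0.001727 mol; n(NaOH) added = 0.1023 x 0.02355 = 0.002409 mol.
Base is in excess by 0.002409 - 0.001727 = 0.0006818 mol in a total volume of 0.04265 L.
[OH^-] = 0.0006818/0.04265 = 0.01599 M, so pOH = 1.80 and pH = 14.00 - 1.80 = 12.20.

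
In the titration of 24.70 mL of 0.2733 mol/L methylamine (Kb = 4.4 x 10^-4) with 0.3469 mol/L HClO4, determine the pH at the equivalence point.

n(CH3NH2) = 0.2733 x 0.02470 = 0.006751 mol; V(HClO4) at equivalence = 0.006751/0.3469 = 0.01946 L.
At equivalence the base is fully converted to CH3NH3+; total volume = 0.04416 L, so [CH3NH3+] = 0.006751/0.04416 = 0.1529 M.
Ka(CH3NH3+) = Kw/Kb = 1.0e-14 / 4.4 x 10^-4 = 2.27e-11.
[H^+] = sqrt(Ka x [CH3NH3+]) = sqrt(2.27e-11 x 0.1529) = 1.86e-6 M.
pH = -log(1.86e-6) = 5.73.

5.73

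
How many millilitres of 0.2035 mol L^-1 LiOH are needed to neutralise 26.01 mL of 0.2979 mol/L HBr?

38.1 mL

n(HBr) = 0.2979 mol/L x 0.02601 L = 0.007748 mol.
At equivalence n(LiOH) = n(HBr) = 0.007748 mol.
V(LiOH) = 0.007748 / 0.2035 = 0.03808 L = 38.1 mL.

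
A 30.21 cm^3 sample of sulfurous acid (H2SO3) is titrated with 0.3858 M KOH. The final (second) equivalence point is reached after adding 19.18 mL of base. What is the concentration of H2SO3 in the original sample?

0.122 M

n(KOH) = 0.3858 x 0.01918 = 0.007400 mol.
At the final (second) equivalence point, 2 mol OH^- react per mol H2SO3, so n(H2SO3) = 0.007400 / 2 = 0.003700 mol.
[H2SO3] = 0.003700 / 0.03021 L = 0.122 M.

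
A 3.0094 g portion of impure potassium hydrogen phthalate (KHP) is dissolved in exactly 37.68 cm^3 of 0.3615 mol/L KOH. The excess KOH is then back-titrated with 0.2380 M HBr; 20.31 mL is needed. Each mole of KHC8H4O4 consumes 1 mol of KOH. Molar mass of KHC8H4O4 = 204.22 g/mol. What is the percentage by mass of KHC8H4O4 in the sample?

59.6%

Total n(KOH) added = 0.3615 x 0.03768 = 0.01362 mol.
n(HBr) used = 0.2380 x 0.02031 = 0.004834 mol, which equals the excess n(KOH).
So n(KOH) consumed by the sample = 0.01362 - 0.004834 = 0.008788 mol.
n(KHC8H4O4) = 0.008788 / 1 = 0.008788 mol.
mass KHC8H4O4 = 0.008788 x 204.22 = 1.795 g, so %KHC8H4O4 = 1.795/3.0094 x 100 = 59.6%.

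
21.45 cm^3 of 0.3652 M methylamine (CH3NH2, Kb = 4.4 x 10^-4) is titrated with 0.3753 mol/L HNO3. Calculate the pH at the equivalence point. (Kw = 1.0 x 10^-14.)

n(CH3NH2) = 0.3652 x 0.02145 = 0.007834 mol; V(HNO3) at equivalence = 0.007834/0.3753 = 0.02087 L.
At equivalence the base is fully converted to CH3NH3+; total volume = 0.04232 L, so [CH3NH3+] = 0.007834/0.04232 = 0.1851 M.
Ka(CH3NH3+) = Kw/Kb = 1.0e-14 / 4.4 x 10^-4 = 2.27e-11.
[H^+] = sqrt(Ka x [CH3NH3+]) = sqrt(2.27e-11 x 0.1851) = 2.05e-6 M.
pH = -log(2.05e-6) = 5.69.

5.69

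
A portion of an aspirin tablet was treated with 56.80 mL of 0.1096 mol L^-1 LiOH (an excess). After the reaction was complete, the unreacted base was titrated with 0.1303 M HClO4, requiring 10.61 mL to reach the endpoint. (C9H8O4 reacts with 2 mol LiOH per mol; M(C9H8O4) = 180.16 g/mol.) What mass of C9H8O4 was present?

Total n(LiOH) added = 0.1096 x 0.05680 = 0.006225 mol.
n(HClO4) used = 0.1303 x 0.01061 = 0.001382 mol, which equals the excess n(LiOH).
So n(LiOH) consumed by the sample = 0.006225 - 0.001382 = 0.004843 mol.
n(C9H8O4) = 0.004843 / 2 = 0.002421 mol.
mass = 0.002421 mol x 180.16 g/mol = 0.436 g.

0.436 g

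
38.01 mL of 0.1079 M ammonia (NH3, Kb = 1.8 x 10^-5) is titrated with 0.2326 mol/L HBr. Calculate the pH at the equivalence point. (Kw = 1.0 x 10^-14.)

5.19

n(NH3) = 0.1079 x 0.03801 = 0.004101 mol; V(HBr) at equivalence = 0.004101/0.2326 = 0.01763 L.
At equivalence the base is fully converted to NH4+; total volume = 0.05564 L, so [NH4+] = 0.004101/0.05564 = 0.07371 M.
Ka(NH4+) = Kw/Kb = 1.0e-14 / 1.8 x 10^-5 = 5.56e-10.
[H^+] = sqrt(Ka x [NH4+]) = sqrt(5.56e-10 x 0.07371) = 6.40e-6 M.
pH = -log(6.40e-6) = 5.19.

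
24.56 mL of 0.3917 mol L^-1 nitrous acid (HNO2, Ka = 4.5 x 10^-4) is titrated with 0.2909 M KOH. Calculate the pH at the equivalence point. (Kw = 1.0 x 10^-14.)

8.28

n(HNO2) = 0.3917 x 0.02456 = 0.009620 mol; V(KOH) at equivalence = 0.009620/0.2909 = 0.03307 L.
At equivalence all the acid is converted to NO2-; total volume = 0.02456 + 0.03307 = 0.05763 L, so [NO2-] = 0.009620/0.05763 = 0.1669 M.
Kb = Kw/Ka = 1.0e-14 / 4.5 x 10^-4 = 2.22e-11.
[OH^-] = sqrt(Kb x [NO2-]) = sqrt(2.22e-11 x 0.1669) = 1.93e-6 M.
pOH = 5.72, so pH = 14.00 - 5.72 = 8.28.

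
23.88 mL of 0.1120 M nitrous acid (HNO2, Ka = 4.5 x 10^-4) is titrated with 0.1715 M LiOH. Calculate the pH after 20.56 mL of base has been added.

12.28

n(acid) = 0.1120 x 0.02388 = 0.002675 mol; n(LiOH) added = 0.1715 x 0.02056 = 0.003526 mol.
Base is in excess by 0.003526 - 0.002675 = 0.0008515 mol in a total volume of 0.04444 L.
[OH^-] = 0.0008515/0.04444 = 0.01916 M, so pOH = 1.72 and pH = 14.00 - 1.72 = 12.28.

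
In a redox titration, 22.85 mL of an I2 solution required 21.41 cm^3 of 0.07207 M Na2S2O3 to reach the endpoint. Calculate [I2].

0.0338 M

n(Na2S2O3) = 0.07207 x 0.02141 = 0.001543 mol.
From the balanced equation, 2 mol Na2S2O3 reacts with 1 mol I2, so n(I2) = 0.001543 x 1/2 = 0.0007715 mol.
[I2] = 0.0007715 / 0.02285 L = 0.0338 M.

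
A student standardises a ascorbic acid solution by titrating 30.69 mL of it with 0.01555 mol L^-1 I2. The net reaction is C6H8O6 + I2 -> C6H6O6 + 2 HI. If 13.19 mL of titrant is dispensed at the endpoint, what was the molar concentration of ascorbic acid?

0.00668 M

n(I2) = 0.01555 x 0.01319 = 0.0002051 mol.
From the balanced equation, 1 mol I2 reacts with 1 mol ascorbic acid, so n(ascorbic acid) = 0.0002051 x 1/1 = 0.0002051 mol.
[ascorbic acid] = 0.0002051 / 0.03069 L = 0.00668 M.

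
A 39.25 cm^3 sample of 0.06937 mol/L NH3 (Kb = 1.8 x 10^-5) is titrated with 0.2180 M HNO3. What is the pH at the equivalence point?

5.27

n(NH3) = 0.06937 x 0.03925 = 0.002723 mol; V(HNO3) at equivalence = 0.002723/0.2180 = 0.01249 L.
At equivalence the base is fully converted to NH4+; total volume = 0.05174 L, so [NH4+] = 0.002723/0.05174 = 0.05262 M.
Ka(NH4+) = Kw/Kb = 1.0e-14 / 1.8 x 10^-5 = 5.56e-10.
[H^+] = sqrt(Ka x [NH4+]) = sqrt(5.56e-10 x 0.05262) = 5.41e-6 M.
pH = -log(5.41e-6) = 5.27.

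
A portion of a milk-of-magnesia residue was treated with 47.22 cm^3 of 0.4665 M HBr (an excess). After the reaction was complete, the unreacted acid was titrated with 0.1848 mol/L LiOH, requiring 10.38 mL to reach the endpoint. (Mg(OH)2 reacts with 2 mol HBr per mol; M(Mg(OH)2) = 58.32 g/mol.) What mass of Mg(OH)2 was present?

0.586 g

Total n(HBr) added = 0.4665 x 0.04722 = 0.02203 mol.
n(LiOH) used = 0.1848 x 0.01038 = 0.001918 mol, which equals the excess n(HBr).
So n(HBr) consumed by the sample = 0.02203 - 0.001918 = 0.02011 mol.
n(Mg(OH)2) = 0.02011 / 2 = 0.01005 mol.
mass = 0.01005 mol x 58.32 g/mol = 0.586 g.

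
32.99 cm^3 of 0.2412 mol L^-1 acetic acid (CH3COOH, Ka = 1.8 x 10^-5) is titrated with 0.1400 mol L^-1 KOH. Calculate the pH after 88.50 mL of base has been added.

n(acid) = 0.2412 x 0.03299 = 0.007957 mol; n(KOH) added = 0.1400 x 0.08850 = 0.01239 mol.
Base is in excess by 0.01239 - 0.007957 = 0.004433 mol in a total volume of 0.1215 L.
[OH^-] = 0.004433/0.1215 = 0.03649 M, so pOH = 1.44 and pH = 14.00 - 1.44 = 12.56.

12.56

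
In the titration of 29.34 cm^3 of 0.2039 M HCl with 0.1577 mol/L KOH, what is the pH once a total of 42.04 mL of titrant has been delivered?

n(acid) = 0.2039 x 0.02934 = 0.005982 mol; n(KOH) added = 0.1577 x 0.04204 = 0.006630 mol.
Base is in excess by 0.006630 - 0.005982 = 0.0006473 mol in a total volume of 0.07138 L.
[OH^-] = 0.0006473/0.07138 = 0.009068 M, so pOH = 2.04 and pH = 14.00 - 2.04 = 11.96.

11.96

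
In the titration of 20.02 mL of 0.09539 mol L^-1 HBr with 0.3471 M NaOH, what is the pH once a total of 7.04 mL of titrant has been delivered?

12.30

n(acid) = 0.09539 x 0.02002 = 0.001910 mol; n(NaOH) added = 0.3471 x 0.007040 = 0.002444 mol.
Base is in excess by 0.002444 - 0.001910 = 0.0005339 mol in a total volume of 0.02706 L.
[OH^-] = 0.0005339/0.02706 = 0.01973 M, so pOH = 1.70 and pH = 14.00 - 1.70 = 12.30.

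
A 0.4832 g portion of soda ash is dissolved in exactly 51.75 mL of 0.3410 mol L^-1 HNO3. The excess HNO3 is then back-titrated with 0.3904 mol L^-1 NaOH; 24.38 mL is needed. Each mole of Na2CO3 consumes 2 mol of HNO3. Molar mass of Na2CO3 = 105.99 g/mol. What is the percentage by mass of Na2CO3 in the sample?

89.2%

Total n(HNO3) added = 0.3410 x 0.05175 = 0.01765 mol.
n(NaOH) used = 0.3904 x 0.02438 = 0.009518 mol, which equals the excess n(HNO3).
So n(HNO3) consumed by the sample = 0.01765 - 0.009518 = 0.008129 mol.
n(Na2CO3) = 0.008129 / 2 = 0.004064 mol.
mass Na2CO3 = 0.004064 x 105.99 = 0.4308 g, so %Na2CO3 = 0.4308/0.4832 x 100 = 89.2%.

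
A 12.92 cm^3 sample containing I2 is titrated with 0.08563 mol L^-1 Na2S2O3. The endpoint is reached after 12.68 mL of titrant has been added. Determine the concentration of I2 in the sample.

n(Na2S2O3) = 0.08563 x 0.01268 = 0.001086 mol.
From the balanced equation, 2 mol Na2S2O3 reacts with 1 mol I2, so n(I2) = 0.001086 x 1/2 = 0.0005429 mol.
[I2] = 0.0005429 / 0.01292 L = 0.0420 M.

0.0420 M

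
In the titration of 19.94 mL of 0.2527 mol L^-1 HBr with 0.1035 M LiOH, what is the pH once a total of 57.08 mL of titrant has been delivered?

12.05

n(acid) = 0.2527 x 0.01994 = 0.005039 mol; n(LiOH) added = 0.1035 x 0.05708 = 0.005908 mol.
Base is in excess by 0.005908 - 0.005039 = 0.0008689 mol in a total volume of 0.07702 L.
[OH^-] = 0.0008689/0.07702 = 0.01128 M, so pOH = 1.95 and pH = 14.00 - 1.95 = 12.05.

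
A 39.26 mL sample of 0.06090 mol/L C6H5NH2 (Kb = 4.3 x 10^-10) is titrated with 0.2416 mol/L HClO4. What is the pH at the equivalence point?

n(C6H5NH2) = 0.06090 x 0.03926 = 0.002391 mol; V(HClO4) at equivalence = 0.002391/0.2416 = 0.009896 L.
At equivalence the base is fully converted to C6H5NH3+; total volume = 0.04916 L, so [C6H5NH3+] = 0.002391/0.04916 = 0.04864 M.
Ka(C6H5NH3+) = Kw/Kb = 1.0e-14 / 4.3 x 10^-10 = 2.33e-5.
[H^+] = sqrt(Ka x [C6H5NH3+]) = sqrt(2.33e-5 x 0.04864) = 0.00106 M.
pH = -log(0.00106) = 2.97.

2.97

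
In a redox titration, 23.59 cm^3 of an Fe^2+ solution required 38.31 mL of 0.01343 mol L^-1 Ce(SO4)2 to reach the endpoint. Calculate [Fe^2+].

n(Ce(SO4)2) = 0.01343 x 0.03831 = 0.0005145 mol.
From the balanced equation, 1 mol Ce(SO4)2 reacts with 1 mol Fe^2+, so n(Fe^2+) = 0.0005145 x 1/1 = 0.0005145 mol.
[Fe^2+] = 0.0005145 / 0.02359 L = 0.0218 M.

0.0218 M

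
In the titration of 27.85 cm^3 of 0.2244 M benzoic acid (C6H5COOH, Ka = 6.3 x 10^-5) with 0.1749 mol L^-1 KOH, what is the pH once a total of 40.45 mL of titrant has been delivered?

n(acid) = 0.2244 x 0.02785 = 0.006250 mol; n(KOH) added = 0.1749 x 0.04045 = 0.007075 mol.
Base is in excess by 0.007075 - 0.006250 = 0.0008252 mol in a total volume of 0.06830 L.
[OH^-] = 0.0008252/0.06830 = 0.01208 M, so pOH = 1.92 and pH = 14.00 - 1.92 = 12.08.

12.08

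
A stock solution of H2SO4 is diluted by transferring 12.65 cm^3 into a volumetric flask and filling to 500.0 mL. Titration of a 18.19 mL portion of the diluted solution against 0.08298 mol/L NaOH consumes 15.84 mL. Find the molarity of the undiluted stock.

1.43 M

n(NaOH) = 0.08298 x 0.01584 = 0.001314 mol.
n(H2SO4) in the aliquot = 0.001314 x 1/2 = 0.0006572 mol.
[diluted H2SO4] = 0.0006572 / 0.01819 = 0.03613 M.
Dilution factor = 500.0/12.65 = 39.53, so [stock] = 0.03613 x 39.53 = 1.43 M.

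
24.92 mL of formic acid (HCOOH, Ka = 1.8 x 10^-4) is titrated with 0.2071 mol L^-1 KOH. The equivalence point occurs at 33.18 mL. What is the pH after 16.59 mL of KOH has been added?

3.74

16.59 mL is exactly half the equivalence volume (33.18/2), i.e. the half-equivalence point.
There, n(HA) = n(A^-), so pH = pKa = -log(1.8 x 10^-4) = 3.74.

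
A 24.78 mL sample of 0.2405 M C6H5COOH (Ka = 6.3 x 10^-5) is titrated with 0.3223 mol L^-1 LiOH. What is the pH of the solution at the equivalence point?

n(C6H5COOH) = 0.2405 x 0.02478 = 0.005960 mol; V(LiOH) at equivalence = 0.005960/0.3223 = 0.01849 L.
At equivalence all the acid is converted to C6H5COO-; total volume = 0.02478 + 0.01849 = 0.04327 L, so [C6H5COO-] = 0.005960/0.04327 = 0.1377 M.
Kb = Kw/Ka = 1.0e-14 / 6.3 x 10^-5 = 1.59e-10.
[OH^-] = sqrt(Kb x [C6H5COO-]) = sqrt(1.59e-10 x 0.1377) = 4.68e-6 M.
pOH = 5.33, so pH = 14.00 - 5.33 = 8.67.

8.67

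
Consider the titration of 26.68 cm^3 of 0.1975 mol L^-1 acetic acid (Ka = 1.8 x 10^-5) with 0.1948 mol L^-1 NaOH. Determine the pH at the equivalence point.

n(CH3COOH) = 0.1975 x 0.02668 = 0.005269 mol; V(NaOH) at equivalence = 0.005269/0.1948 = 0.02705 L.
At equivalence all the acid is converted to CH3COO-; total volume = 0.02668 + 0.02705 = 0.05373 L, so [CH3COO-] = 0.005269/0.05373 = 0.09807 M.
Kb = Kw/Ka = 1.0e-14 / 1.8 x 10^-5 = 5.56e-10.
[OH^-] = sqrt(Kb x [CH3COO-]) = sqrt(5.56e-10 x 0.09807) = 7.38e-6 M.
pOH = 5.13, so pH = 14.00 - 5.13 = 8.87.

8.87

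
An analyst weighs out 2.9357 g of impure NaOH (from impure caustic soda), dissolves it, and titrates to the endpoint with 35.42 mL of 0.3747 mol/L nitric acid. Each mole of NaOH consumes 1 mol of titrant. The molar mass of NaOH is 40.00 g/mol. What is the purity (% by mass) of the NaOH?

18.1%

n(HNO3) = 0.3747 x 0.03542 = 0.01327 mol.
n(NaOH) = 0.01327 / 1 = 0.01327 mol.
mass of NaOH = 0.01327 x 40.00 = 0.5309 g.
% purity = 0.5309 / 2.9357 x 100 = 18.1%.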